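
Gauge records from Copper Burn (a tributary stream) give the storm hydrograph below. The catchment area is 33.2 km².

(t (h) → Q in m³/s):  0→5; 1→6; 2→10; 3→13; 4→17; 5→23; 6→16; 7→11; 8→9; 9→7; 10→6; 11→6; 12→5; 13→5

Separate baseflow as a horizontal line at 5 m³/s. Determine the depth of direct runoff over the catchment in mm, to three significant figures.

Direct runoff: 0.0, 1.0, 5.0, 8.0, 12.0, 18.0, 11.0, 6.0, 4.0, 2.0, 1.0, 1.0, 0.0, 0.0 m³/s; ΣQ_DR = 69.00 m³/s.
V = ΣQ_DR · Δt = 69.00 × 3600 s = 2.484 × 10^5 m³.
Over A = 33.2 km², depth = V / A = 7.48 mm.

d ≈ 7.48 mm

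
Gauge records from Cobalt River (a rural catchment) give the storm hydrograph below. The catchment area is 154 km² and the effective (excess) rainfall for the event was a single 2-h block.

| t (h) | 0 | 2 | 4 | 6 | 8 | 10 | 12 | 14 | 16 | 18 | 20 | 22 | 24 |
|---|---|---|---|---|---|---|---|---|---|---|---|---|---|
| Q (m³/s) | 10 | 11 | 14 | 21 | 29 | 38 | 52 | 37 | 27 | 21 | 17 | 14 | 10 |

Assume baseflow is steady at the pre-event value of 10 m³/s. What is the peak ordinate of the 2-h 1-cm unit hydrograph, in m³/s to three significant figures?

Direct runoff: 0.0, 1.0, 4.0, 11.0, 19.0, 28.0, 42.0, 27.0, 17.0, 11.0, 7.0, 4.0, 0.0 m³/s; ΣQ_DR = 171.0 m³/s, peak = 42.0 m³/s.
Runoff depth d = ΣQ_DR·Δt / A = 171.0 × 7200 / (154 km²) = 7.995 mm.
The 1-cm UH is the DRH scaled by (10 mm)/d, so U_p = 42.0 × 10/7.995 = 52.5 m³/s.

U_p ≈ 52.5 m³/s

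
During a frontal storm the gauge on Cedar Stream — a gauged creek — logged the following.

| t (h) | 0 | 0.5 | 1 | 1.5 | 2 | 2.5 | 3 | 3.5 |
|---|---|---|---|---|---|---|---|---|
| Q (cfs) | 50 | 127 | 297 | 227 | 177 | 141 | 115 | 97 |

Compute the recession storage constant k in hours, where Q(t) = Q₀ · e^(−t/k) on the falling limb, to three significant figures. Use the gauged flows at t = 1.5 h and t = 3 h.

On the falling limb, Q drops from 227 to 115 cfs between t = 1.5 h and t = 3 h (Δt = 1.5 h).
k = −Δt / ln(Q₂/Q₁) = −1.5 / ln(115/227) = 2.21 h.

k ≈ 2.21 h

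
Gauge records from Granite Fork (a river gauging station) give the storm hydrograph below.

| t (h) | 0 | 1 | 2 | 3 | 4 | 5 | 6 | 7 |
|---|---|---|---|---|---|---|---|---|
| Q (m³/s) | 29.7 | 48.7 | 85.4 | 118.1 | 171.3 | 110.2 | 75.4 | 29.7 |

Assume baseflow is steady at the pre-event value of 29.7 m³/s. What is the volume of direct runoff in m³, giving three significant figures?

Direct-runoff ordinates (Q − Q_b): 0.0, 19.0, 55.7, 88.4, 141.6, 80.5, 45.7, 0.0 m³/s.
ΣQ_DR = 430.9 m³/s.
With Δt = 1 h = 3600 s, V = ΣQ_DR · Δt = 430.9 × 3600 = 1.55 × 10^6 m³.

V ≈ 1.55 × 10^6 m³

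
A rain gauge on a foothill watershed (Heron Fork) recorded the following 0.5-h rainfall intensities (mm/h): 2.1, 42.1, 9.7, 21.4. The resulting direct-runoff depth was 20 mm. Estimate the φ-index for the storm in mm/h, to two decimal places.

Only the 2 blocks with intensity above φ contribute runoff: 42.1, 21.4 mm/h.
Σ(I−φ)·Δt = d  ⇒  (42.1+21.4 − 2φ)·0.5 = 20
φ = (63.50 − 20/0.5) / 2 = 11.75 mm/h.

φ ≈ 11.75 mm/h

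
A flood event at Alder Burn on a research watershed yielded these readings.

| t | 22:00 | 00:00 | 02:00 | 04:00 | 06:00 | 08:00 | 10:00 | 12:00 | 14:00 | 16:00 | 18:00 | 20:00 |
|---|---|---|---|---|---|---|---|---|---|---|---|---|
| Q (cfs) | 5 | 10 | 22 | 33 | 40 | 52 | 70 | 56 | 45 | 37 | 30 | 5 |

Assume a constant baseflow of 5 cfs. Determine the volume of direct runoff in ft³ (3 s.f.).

V ≈ 2.48 × 10^6 ft³

Direct-runoff ordinates (Q − Q_b): 0.0, 5.0, 17.0, 28.0, 35.0, 47.0, 65.0, 51.0, 40.0, 32.0, 25.0, 0.0 cfs.
ΣQ_DR = 345.0 cfs.
With Δt = 2 h = 7200 s, V = ΣQ_DR · Δt = 345.0 × 7200 = 2.48 × 10^6 ft³.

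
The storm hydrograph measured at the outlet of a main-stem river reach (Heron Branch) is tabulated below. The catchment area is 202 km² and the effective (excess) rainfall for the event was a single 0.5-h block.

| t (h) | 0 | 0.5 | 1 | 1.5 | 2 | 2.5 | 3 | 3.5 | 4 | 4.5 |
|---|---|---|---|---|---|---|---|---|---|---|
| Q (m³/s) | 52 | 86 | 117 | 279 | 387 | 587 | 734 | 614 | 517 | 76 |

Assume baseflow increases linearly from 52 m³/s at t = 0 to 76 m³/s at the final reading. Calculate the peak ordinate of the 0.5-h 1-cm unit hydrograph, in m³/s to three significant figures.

U_p ≈ 266 m³/s

Direct runoff: 0.00, 31.33, 59.67, 219.00, 324.33, 521.67, 666.00, 543.33, 443.67, 0.00 m³/s; ΣQ_DR = 2809 m³/s, peak = 666.00 m³/s.
Runoff depth d = ΣQ_DR·Δt / A = 2809 × 1800 / (202 km²) = 25.03 mm.
The 1-cm UH is the DRH scaled by (10 mm)/d, so U_p = 666.00 × 10/25.03 = 266 m³/s.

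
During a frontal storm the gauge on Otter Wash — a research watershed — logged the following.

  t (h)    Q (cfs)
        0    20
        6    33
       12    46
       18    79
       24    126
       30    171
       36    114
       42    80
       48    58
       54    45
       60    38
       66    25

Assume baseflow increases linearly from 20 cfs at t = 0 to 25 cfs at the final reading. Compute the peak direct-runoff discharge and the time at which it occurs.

Subtracting baseflow gives direct-runoff ordinates: 0.00, 12.55, 25.09, 57.64, 104.18, 148.73, 91.27, 56.82, 34.36, 20.91, 13.45, 0.00 cfs.
The maximum is 148.73 cfs, occurring at the reading for t = 30 h.

Q_p = 148.73 cfs at t = 30 h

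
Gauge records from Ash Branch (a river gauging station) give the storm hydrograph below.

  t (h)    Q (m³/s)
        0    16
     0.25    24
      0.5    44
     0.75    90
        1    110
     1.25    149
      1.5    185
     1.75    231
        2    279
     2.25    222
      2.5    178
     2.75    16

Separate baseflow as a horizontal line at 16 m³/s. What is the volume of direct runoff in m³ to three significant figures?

Direct-runoff ordinates (Q − Q_b): 0.0, 8.0, 28.0, 74.0, 94.0, 133.0, 169.0, 215.0, 263.0, 206.0, 162.0, 0.0 m³/s.
ΣQ_DR = 1352 m³/s.
With Δt = 0.25 h = 900 s, V = ΣQ_DR · Δt = 1352 × 900 = 1.22 × 10^6 m³.

V ≈ 1.22 × 10^6 m³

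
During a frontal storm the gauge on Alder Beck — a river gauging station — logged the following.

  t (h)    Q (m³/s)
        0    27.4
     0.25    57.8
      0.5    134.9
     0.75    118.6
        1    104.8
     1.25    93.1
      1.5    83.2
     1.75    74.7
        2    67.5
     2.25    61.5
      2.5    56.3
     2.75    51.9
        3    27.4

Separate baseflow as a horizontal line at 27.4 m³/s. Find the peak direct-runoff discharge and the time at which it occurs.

Q_p = 107.5 m³/s at t = 0.5 h

Subtracting baseflow gives direct-runoff ordinates: 0.0, 30.4, 107.5, 91.2, 77.4, 65.7, 55.8, 47.3, 40.1, 34.1, 28.9, 24.5, 0.0 m³/s.
The maximum is 107.5 m³/s, occurring at the reading for t = 0.5 h.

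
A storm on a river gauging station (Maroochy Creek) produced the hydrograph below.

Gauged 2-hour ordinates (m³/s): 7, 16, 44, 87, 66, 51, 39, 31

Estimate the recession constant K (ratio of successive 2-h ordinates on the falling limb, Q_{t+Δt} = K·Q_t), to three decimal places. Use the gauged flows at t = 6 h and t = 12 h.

K ≈ 0.765

Using the recession-limb readings at t = 6 h and t = 12 h: Q falls from 87 to 39 m³/s over 3 intervals.
K = (Q₂/Q₁)^(1/3) = (39/87)^(1/3) = 0.765.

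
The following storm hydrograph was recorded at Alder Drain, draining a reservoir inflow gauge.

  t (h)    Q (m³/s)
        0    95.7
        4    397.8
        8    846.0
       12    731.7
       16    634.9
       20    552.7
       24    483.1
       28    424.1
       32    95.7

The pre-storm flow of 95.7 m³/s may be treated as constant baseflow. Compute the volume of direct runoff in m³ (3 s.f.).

Direct-runoff ordinates (Q − Q_b): 0.0, 302.1, 750.3, 636.0, 539.2, 457.0, 387.4, 328.4, 0.0 m³/s.
ΣQ_DR = 3400 m³/s.
With Δt = 4 h = 14400 s, V = ΣQ_DR · Δt = 3400 × 14400 = 4.90 × 10^7 m³.

V ≈ 4.90 × 10^7 m³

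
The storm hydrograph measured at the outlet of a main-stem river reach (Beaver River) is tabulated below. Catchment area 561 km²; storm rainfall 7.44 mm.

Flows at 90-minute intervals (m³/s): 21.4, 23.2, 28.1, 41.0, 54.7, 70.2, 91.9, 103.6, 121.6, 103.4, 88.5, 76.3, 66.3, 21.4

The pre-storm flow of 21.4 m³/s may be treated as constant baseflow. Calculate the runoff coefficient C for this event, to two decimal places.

ΣQ_DR = 612.0 m³/s; V = ΣQ_DR·Δt = 3.305 × 10^6 m³.
Runoff depth d = V / A = 5.891 mm.
C = d / P = 5.891 / 7.44 = 0.79.

C ≈ 0.79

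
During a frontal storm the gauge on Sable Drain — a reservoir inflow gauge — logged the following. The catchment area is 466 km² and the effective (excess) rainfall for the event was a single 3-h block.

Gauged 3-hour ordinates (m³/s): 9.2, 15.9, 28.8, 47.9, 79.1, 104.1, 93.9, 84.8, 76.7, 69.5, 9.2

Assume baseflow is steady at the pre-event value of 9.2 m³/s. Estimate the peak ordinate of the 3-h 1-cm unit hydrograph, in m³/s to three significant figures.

U_p ≈ 79.1 m³/s

Direct runoff: 0.0, 6.7, 19.6, 38.7, 69.9, 94.9, 84.7, 75.6, 67.5, 60.3, 0.0 m³/s; ΣQ_DR = 517.9 m³/s, peak = 94.9 m³/s.
Runoff depth d = ΣQ_DR·Δt / A = 517.9 × 10800 / (466 km²) = 12.00 mm.
The 1-cm UH is the DRH scaled by (10 mm)/d, so U_p = 94.9 × 10/12.00 = 79.1 m³/s.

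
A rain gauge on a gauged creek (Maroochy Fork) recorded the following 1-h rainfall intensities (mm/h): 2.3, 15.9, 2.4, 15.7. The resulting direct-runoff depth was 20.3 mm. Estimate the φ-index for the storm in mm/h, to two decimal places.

Only the 2 blocks with intensity above φ contribute runoff: 15.9, 15.7 mm/h.
Σ(I−φ)·Δt = d  ⇒  (15.9+15.7 − 2φ)·1 = 20.3
φ = (31.60 − 20.3/1) / 2 = 5.65 mm/h.

φ ≈ 5.65 mm/h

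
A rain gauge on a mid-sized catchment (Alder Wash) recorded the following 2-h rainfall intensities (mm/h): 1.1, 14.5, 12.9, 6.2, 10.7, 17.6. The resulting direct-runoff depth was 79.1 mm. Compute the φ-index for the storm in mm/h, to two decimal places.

Only the 5 blocks with intensity above φ contribute runoff: 14.5, 12.9, 6.2, 10.7, 17.6 mm/h.
Σ(I−φ)·Δt = d  ⇒  (14.5+12.9+6.2+10.7+17.6 − 5φ)·2 = 79.1
φ = (61.90 − 79.1/2) / 5 = 4.47 mm/h.

φ ≈ 4.47 mm/h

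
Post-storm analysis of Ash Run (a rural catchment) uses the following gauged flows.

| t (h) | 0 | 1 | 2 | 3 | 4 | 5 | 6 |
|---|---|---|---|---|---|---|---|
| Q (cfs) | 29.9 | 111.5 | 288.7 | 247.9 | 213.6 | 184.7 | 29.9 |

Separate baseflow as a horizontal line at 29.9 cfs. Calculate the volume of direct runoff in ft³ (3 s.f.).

V ≈ 3.23 × 10^6 ft³

Direct-runoff ordinates (Q − Q_b): 0.0, 81.6, 258.8, 218.0, 183.7, 154.8, 0.0 cfs.
ΣQ_DR = 896.9 cfs.
With Δt = 1 h = 3600 s, V = ΣQ_DR · Δt = 896.9 × 3600 = 3.23 × 10^6 ft³.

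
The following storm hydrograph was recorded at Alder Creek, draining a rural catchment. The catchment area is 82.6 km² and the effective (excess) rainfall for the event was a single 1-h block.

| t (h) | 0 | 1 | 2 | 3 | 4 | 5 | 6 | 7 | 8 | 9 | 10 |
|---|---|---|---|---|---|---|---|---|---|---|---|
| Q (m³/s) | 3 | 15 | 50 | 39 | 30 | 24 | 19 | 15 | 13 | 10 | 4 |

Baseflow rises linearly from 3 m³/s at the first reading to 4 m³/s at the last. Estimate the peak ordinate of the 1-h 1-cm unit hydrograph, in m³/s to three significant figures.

Direct runoff: 0.00, 11.90, 46.80, 35.70, 26.60, 20.50, 15.40, 11.30, 9.20, 6.10, 0.00 m³/s; ΣQ_DR = 183.5 m³/s, peak = 46.80 m³/s.
Runoff depth d = ΣQ_DR·Δt / A = 183.5 × 3600 / (82.6 km²) = 7.998 mm.
The 1-cm UH is the DRH scaled by (10 mm)/d, so U_p = 46.80 × 10/7.998 = 58.5 m³/s.

U_p ≈ 58.5 m³/s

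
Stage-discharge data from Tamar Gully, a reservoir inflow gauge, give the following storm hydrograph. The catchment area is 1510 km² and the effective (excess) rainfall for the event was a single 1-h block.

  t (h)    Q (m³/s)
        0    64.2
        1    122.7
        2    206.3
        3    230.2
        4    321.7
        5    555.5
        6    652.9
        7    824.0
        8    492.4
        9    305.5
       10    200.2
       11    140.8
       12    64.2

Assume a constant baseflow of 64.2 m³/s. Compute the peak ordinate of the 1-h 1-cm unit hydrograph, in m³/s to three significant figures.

Direct runoff: 0.0, 58.5, 142.1, 166.0, 257.5, 491.3, 588.7, 759.8, 428.2, 241.3, 136.0, 76.6, 0.0 m³/s; ΣQ_DR = 3346 m³/s, peak = 759.8 m³/s.
Runoff depth d = ΣQ_DR·Δt / A = 3346 × 3600 / (1510 km²) = 7.977 mm.
The 1-cm UH is the DRH scaled by (10 mm)/d, so U_p = 759.8 × 10/7.977 = 952 m³/s.

U_p ≈ 952 m³/s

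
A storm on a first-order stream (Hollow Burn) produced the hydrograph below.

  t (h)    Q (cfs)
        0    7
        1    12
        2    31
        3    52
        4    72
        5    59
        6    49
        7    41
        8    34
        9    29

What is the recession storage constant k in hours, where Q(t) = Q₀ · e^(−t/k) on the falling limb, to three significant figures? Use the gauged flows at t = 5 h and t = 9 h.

k ≈ 5.63 h

On the falling limb, Q drops from 59 to 29 cfs between t = 5 h and t = 9 h (Δt = 4 h).
k = −Δt / ln(Q₂/Q₁) = −4 / ln(29/59) = 5.63 h.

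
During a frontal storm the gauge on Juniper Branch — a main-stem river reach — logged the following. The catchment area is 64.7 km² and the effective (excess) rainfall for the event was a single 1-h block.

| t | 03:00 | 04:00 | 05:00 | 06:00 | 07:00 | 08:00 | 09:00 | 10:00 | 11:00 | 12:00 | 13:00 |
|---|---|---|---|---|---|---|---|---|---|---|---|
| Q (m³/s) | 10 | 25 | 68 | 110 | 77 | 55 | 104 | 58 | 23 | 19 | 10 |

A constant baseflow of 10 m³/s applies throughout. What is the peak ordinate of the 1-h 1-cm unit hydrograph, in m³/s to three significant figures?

Direct runoff: 0.0, 15.0, 58.0, 100.0, 67.0, 45.0, 94.0, 48.0, 13.0, 9.0, 0.0 m³/s; ΣQ_DR = 449.0 m³/s, peak = 100.0 m³/s.
Runoff depth d = ΣQ_DR·Δt / A = 449.0 × 3600 / (64.7 km²) = 24.98 mm.
The 1-cm UH is the DRH scaled by (10 mm)/d, so U_p = 100.0 × 10/24.98 = 40.0 m³/s.

U_p ≈ 40.0 m³/s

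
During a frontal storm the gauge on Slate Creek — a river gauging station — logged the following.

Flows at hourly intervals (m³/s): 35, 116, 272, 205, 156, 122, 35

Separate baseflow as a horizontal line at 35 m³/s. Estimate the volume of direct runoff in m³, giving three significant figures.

Direct-runoff ordinates (Q − Q_b): 0.0, 81.0, 237.0, 170.0, 121.0, 87.0, 0.0 m³/s.
ΣQ_DR = 696.0 m³/s.
With Δt = 1 h = 3600 s, V = ΣQ_DR · Δt = 696.0 × 3600 = 2.51 × 10^6 m³.

V ≈ 2.51 × 10^6 m³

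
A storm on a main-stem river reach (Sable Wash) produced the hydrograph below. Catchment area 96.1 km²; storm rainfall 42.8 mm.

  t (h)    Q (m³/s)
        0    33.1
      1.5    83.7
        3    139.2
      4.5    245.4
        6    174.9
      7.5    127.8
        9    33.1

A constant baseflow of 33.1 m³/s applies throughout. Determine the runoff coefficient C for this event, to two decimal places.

ΣQ_DR = 605.5 m³/s; V = ΣQ_DR·Δt = 3.270 × 10^6 m³.
Runoff depth d = V / A = 34.02 mm.
C = d / P = 34.02 / 42.8 = 0.79.

C ≈ 0.79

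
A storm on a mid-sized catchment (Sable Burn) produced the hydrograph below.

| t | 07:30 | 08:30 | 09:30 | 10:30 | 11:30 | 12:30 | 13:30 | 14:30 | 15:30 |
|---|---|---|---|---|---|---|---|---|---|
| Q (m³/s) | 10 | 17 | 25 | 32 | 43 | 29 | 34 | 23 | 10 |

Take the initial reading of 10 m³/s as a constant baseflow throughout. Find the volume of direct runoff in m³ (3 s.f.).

Direct-runoff ordinates (Q − Q_b): 0.0, 7.0, 15.0, 22.0, 33.0, 19.0, 24.0, 13.0, 0.0 m³/s.
ΣQ_DR = 133.0 m³/s.
With Δt = 1 h = 3600 s, V = ΣQ_DR · Δt = 133.0 × 3600 = 4.79 × 10^5 m³.

V ≈ 4.79 × 10^5 m³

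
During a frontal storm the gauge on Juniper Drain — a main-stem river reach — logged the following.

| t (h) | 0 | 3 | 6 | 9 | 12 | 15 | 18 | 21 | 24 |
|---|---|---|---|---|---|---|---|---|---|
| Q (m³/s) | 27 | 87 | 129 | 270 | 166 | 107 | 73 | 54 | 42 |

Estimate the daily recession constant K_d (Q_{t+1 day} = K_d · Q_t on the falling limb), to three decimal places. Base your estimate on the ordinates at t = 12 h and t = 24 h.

K_d ≈ 0.064

Between t = 12 h and t = 24 h the flow falls from 166 to 42 m³/s over 4×3 h = 12 h.
Per-interval ratio K = (42/166)^(1/4) = 0.7092; K_d = K^(24/3) = 0.064.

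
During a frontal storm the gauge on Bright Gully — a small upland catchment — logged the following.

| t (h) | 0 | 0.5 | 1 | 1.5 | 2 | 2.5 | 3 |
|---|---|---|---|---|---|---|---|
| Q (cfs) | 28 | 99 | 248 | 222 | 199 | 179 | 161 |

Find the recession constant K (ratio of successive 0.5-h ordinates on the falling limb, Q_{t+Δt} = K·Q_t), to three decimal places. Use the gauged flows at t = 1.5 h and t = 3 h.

K ≈ 0.898

Using the recession-limb readings at t = 1.5 h and t = 3 h: Q falls from 222 to 161 cfs over 3 intervals.
K = (Q₂/Q₁)^(1/3) = (161/222)^(1/3) = 0.898.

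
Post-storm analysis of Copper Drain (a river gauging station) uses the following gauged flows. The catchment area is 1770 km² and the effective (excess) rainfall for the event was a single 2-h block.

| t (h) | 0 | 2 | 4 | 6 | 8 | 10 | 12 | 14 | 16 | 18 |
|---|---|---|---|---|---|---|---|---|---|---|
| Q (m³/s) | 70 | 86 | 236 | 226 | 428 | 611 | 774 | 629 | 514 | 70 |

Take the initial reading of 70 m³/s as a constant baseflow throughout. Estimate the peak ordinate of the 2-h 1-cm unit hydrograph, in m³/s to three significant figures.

U_p ≈ 588 m³/s

Direct runoff: 0.0, 16.0, 166.0, 156.0, 358.0, 541.0, 704.0, 559.0, 444.0, 0.0 m³/s; ΣQ_DR = 2944 m³/s, peak = 704.0 m³/s.
Runoff depth d = ΣQ_DR·Δt / A = 2944 × 7200 / (1770 km²) = 11.98 mm.
The 1-cm UH is the DRH scaled by (10 mm)/d, so U_p = 704.0 × 10/11.98 = 588 m³/s.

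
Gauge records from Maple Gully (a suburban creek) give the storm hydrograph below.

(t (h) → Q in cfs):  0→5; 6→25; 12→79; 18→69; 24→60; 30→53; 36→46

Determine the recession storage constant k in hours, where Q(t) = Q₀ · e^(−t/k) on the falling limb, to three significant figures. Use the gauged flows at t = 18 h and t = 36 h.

On the falling limb, Q drops from 69 to 46 cfs between t = 18 h and t = 36 h (Δt = 18 h).
k = −Δt / ln(Q₂/Q₁) = −18 / ln(46/69) = 44.4 h.

k ≈ 44.4 h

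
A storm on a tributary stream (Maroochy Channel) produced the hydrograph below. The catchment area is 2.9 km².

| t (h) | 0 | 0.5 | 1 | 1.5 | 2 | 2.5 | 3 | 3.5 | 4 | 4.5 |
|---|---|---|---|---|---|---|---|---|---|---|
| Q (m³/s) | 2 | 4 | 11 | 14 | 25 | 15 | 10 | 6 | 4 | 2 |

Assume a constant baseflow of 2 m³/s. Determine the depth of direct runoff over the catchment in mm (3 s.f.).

d ≈ 45.3 mm

Direct runoff: 0.0, 2.0, 9.0, 12.0, 23.0, 13.0, 8.0, 4.0, 2.0, 0.0 m³/s; ΣQ_DR = 73.00 m³/s.
V = ΣQ_DR · Δt = 73.00 × 1800 s = 1.314 × 10^5 m³.
Over A = 2.9 km², depth = V / A = 45.3 mm.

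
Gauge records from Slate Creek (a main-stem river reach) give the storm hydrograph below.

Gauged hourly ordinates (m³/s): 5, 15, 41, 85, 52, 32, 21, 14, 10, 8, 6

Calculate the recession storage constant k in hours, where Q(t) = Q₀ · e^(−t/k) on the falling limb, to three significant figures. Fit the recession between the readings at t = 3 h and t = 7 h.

k ≈ 2.22 h

On the falling limb, Q drops from 85 to 14 m³/s between t = 3 h and t = 7 h (Δt = 4 h).
k = −Δt / ln(Q₂/Q₁) = −4 / ln(14/85) = 2.22 h.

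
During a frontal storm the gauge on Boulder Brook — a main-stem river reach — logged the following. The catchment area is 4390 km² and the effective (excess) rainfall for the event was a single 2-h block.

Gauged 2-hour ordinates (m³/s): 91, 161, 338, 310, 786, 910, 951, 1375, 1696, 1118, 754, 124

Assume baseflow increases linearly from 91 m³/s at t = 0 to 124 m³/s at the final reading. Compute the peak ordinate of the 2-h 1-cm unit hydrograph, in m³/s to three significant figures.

Direct runoff: 0.00, 67.00, 241.00, 210.00, 683.00, 804.00, 842.00, 1263.00, 1581.00, 1000.00, 633.00, 0.00 m³/s; ΣQ_DR = 7324 m³/s, peak = 1581.00 m³/s.
Runoff depth d = ΣQ_DR·Δt / A = 7324 × 7200 / (4390 km²) = 12.01 mm.
The 1-cm UH is the DRH scaled by (10 mm)/d, so U_p = 1581.00 × 10/12.01 = 1320 m³/s.

U_p ≈ 1320 m³/s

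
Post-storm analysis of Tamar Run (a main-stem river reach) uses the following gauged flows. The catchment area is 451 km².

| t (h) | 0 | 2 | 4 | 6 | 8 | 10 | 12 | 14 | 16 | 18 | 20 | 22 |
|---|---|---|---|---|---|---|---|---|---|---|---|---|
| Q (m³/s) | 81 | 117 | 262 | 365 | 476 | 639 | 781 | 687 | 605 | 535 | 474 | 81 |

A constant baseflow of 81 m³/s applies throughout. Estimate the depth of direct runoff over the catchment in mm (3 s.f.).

Direct runoff: 0.0, 36.0, 181.0, 284.0, 395.0, 558.0, 700.0, 606.0, 524.0, 454.0, 393.0, 0.0 m³/s; ΣQ_DR = 4131 m³/s.
V = ΣQ_DR · Δt = 4131 × 7200 s = 2.974 × 10^7 m³.
Over A = 451 km², depth = V / A = 65.9 mm.

d ≈ 65.9 mm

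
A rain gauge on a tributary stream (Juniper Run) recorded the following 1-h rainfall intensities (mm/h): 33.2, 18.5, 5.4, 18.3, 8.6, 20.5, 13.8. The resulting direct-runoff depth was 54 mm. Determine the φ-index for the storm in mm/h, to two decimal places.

Only the 5 blocks with intensity above φ contribute runoff: 33.2, 18.5, 18.3, 20.5, 13.8 mm/h.
Σ(I−φ)·Δt = d  ⇒  (33.2+18.5+18.3+20.5+13.8 − 5φ)·1 = 54
φ = (104.3 − 54/1) / 5 = 10.06 mm/h.

φ ≈ 10.06 mm/h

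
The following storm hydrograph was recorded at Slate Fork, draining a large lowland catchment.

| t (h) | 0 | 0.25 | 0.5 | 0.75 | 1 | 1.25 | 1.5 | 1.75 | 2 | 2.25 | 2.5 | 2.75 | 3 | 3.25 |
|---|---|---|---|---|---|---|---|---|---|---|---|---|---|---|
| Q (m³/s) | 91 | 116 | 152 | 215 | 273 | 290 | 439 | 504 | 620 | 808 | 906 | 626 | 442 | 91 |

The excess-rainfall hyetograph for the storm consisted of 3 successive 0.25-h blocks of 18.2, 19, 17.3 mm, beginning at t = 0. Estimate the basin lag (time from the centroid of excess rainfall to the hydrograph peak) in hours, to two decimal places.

t_L ≈ 2.13 h

Centroid of excess rainfall: t_c = Σ P_i·t̄_i / ΣP_i = 0.3709 h (block centres at 0.125, 0.375, 0.625 h).
Hydrograph peak occurs at t = 2.5 h, so basin lag t_L = 2.5 − 0.3709 = 2.13 h.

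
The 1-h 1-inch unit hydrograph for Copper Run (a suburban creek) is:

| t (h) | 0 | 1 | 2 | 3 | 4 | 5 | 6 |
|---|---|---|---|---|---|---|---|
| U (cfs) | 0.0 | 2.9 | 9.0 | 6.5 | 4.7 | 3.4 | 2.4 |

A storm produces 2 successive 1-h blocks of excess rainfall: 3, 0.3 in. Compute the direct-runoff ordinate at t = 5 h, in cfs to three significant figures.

By discrete convolution, Q_j = Σ (P_i / 1 in) · U_{j−i}.
At t = 5 h (j=5): Q = (3/1)·3.4 + (0.3/1)·4.7 = 11.6 cfs.

Q ≈ 11.6 cfs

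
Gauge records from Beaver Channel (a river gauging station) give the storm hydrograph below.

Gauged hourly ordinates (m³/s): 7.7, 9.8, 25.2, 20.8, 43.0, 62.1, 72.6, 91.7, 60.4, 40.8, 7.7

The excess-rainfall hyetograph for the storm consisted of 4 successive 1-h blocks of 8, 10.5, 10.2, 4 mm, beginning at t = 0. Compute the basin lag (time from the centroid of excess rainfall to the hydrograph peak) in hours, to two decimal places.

t_L ≈ 5.19 h

Centroid of excess rainfall: t_c = Σ P_i·t̄_i / ΣP_i = 1.8119 h (block centres at 0.5, 1.5, 2.5, 3.5 h).
Hydrograph peak occurs at t = 7 h, so basin lag t_L = 7 − 1.8119 = 5.19 h.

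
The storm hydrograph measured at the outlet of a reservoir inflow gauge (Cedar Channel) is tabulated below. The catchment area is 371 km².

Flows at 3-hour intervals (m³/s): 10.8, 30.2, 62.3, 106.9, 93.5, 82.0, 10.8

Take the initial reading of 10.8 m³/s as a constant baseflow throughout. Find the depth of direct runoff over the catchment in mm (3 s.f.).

d ≈ 9.34 mm

Direct runoff: 0.0, 19.4, 51.5, 96.1, 82.7, 71.2, 0.0 m³/s; ΣQ_DR = 320.9 m³/s.
V = ΣQ_DR · Δt = 320.9 × 10800 s = 3.466 × 10^6 m³.
Over A = 371 km², depth = V / A = 9.34 mm.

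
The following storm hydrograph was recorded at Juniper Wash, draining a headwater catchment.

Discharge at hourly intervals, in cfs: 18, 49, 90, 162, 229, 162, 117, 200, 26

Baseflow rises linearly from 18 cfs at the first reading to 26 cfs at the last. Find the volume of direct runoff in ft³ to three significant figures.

V ≈ 3.08 × 10^6 ft³

Direct-runoff ordinates (Q − Q_b): 0.00, 30.00, 70.00, 141.00, 207.00, 139.00, 93.00, 175.00, 0.00 cfs.
ΣQ_DR = 855.0 cfs.
With Δt = 1 h = 3600 s, V = ΣQ_DR · Δt = 855.0 × 3600 = 3.08 × 10^6 ft³.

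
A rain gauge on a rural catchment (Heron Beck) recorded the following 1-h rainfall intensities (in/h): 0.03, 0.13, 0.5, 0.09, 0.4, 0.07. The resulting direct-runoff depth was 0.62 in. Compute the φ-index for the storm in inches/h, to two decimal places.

φ ≈ 0.14 in/h

Only the 2 blocks with intensity above φ contribute runoff: 0.5, 0.4 in/h.
Σ(I−φ)·Δt = d  ⇒  (0.5+0.4 − 2φ)·1 = 0.62
φ = (0.9000 − 0.62/1) / 2 = 0.14 in/h.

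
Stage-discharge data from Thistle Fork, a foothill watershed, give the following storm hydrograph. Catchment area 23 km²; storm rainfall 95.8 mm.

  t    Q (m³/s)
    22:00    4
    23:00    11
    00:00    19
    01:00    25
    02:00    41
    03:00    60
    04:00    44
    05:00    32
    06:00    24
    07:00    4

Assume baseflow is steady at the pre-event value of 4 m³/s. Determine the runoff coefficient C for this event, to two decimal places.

ΣQ_DR = 224.0 m³/s; V = ΣQ_DR·Δt = 8.064 × 10^5 m³.
Runoff depth d = V / A = 35.06 mm.
C = d / P = 35.06 / 95.8 = 0.37.

C ≈ 0.37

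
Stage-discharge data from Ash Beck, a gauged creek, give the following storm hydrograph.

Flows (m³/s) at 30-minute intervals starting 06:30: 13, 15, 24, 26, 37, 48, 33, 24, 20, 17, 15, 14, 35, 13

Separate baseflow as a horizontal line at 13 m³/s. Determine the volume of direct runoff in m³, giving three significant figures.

Direct-runoff ordinates (Q − Q_b): 0.0, 2.0, 11.0, 13.0, 24.0, 35.0, 20.0, 11.0, 7.0, 4.0, 2.0, 1.0, 22.0, 0.0 m³/s.
ΣQ_DR = 152.0 m³/s.
With Δt = 0.5 h = 1800 s, V = ΣQ_DR · Δt = 152.0 × 1800 = 2.74 × 10^5 m³.

V ≈ 2.74 × 10^5 m³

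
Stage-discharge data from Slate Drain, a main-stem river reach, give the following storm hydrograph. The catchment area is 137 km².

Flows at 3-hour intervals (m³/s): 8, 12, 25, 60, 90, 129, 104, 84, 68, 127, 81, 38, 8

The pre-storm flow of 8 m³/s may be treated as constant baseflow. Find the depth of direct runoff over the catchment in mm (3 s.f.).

Direct runoff: 0.0, 4.0, 17.0, 52.0, 82.0, 121.0, 96.0, 76.0, 60.0, 119.0, 73.0, 30.0, 0.0 m³/s; ΣQ_DR = 730.0 m³/s.
V = ΣQ_DR · Δt = 730.0 × 10800 s = 7.884 × 10^6 m³.
Over A = 137 km², depth = V / A = 57.5 mm.

d ≈ 57.5 mm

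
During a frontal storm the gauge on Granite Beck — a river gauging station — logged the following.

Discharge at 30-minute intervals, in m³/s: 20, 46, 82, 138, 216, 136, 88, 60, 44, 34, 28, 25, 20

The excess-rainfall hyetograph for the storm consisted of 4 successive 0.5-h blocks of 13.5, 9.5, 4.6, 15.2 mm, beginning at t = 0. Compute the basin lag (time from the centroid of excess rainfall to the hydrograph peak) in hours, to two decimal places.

Centroid of excess rainfall: t_c = Σ P_i·t̄_i / ΣP_i = 1.0012 h (block centres at 0.25, 0.75, 1.25, 1.75 h).
Hydrograph peak occurs at t = 2 h, so basin lag t_L = 2 − 1.0012 = 1.00 h.

t_L ≈ 1.00 h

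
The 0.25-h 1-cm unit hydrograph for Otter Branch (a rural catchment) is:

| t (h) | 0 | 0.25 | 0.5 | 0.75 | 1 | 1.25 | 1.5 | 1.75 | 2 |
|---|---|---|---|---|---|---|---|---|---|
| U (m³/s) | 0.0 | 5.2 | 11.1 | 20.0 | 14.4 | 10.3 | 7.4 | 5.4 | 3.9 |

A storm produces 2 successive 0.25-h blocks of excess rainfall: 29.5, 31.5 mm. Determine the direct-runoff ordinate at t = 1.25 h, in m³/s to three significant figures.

Q ≈ 75.7 m³/s

By discrete convolution, Q_j = Σ (P_i / 10 mm) · U_{j−i}.
At t = 1.25 h (j=5): Q = (29.5/10)·10.3 + (31.5/10)·14.4 = 75.7 m³/s.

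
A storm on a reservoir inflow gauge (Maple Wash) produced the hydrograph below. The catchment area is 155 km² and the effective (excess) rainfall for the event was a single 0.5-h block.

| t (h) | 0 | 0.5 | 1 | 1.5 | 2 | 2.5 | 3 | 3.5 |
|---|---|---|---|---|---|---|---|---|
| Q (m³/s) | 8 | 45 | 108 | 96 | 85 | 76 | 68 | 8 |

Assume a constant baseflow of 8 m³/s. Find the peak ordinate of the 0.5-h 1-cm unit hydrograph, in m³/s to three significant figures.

Direct runoff: 0.0, 37.0, 100.0, 88.0, 77.0, 68.0, 60.0, 0.0 m³/s; ΣQ_DR = 430.0 m³/s, peak = 100.0 m³/s.
Runoff depth d = ΣQ_DR·Δt / A = 430.0 × 1800 / (155 km²) = 4.994 mm.
The 1-cm UH is the DRH scaled by (10 mm)/d, so U_p = 100.0 × 10/4.994 = 200 m³/s.

U_p ≈ 200 m³/s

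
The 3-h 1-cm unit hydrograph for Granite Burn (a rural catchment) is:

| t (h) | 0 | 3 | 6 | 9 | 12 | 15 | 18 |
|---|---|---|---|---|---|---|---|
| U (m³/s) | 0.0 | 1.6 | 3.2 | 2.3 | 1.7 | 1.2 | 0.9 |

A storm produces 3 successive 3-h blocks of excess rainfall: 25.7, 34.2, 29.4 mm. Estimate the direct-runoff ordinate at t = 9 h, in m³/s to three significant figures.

Q ≈ 21.6 m³/s

By discrete convolution, Q_j = Σ (P_i / 10 mm) · U_{j−i}.
At t = 9 h (j=3): Q = (25.7/10)·2.3 + (34.2/10)·3.2 + (29.4/10)·1.6 = 21.6 m³/s.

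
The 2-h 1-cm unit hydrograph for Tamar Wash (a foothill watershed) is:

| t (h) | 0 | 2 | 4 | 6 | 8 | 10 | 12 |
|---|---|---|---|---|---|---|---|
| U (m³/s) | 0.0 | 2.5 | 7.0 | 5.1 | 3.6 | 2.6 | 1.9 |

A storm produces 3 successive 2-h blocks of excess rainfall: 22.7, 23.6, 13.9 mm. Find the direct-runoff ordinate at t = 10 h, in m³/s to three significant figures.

By discrete convolution, Q_j = Σ (P_i / 10 mm) · U_{j−i}.
At t = 10 h (j=5): Q = (22.7/10)·2.6 + (23.6/10)·3.6 + (13.9/10)·5.1 = 21.5 m³/s.

Q ≈ 21.5 m³/s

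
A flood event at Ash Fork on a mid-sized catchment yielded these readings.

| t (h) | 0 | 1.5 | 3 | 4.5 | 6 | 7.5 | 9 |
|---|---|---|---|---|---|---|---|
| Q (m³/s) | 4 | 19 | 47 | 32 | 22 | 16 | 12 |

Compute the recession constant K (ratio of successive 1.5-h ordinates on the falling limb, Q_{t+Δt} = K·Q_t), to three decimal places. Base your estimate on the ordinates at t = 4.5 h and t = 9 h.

K ≈ 0.721

Using the recession-limb readings at t = 4.5 h and t = 9 h: Q falls from 32 to 12 m³/s over 3 intervals.
K = (Q₂/Q₁)^(1/3) = (12/32)^(1/3) = 0.721.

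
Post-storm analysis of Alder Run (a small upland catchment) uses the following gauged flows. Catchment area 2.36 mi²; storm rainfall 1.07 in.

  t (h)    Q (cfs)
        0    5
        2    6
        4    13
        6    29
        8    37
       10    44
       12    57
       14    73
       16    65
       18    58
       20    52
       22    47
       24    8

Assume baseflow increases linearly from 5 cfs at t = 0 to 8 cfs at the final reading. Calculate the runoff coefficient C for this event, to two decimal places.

C ≈ 0.50

ΣQ_DR = 409.5 cfs; V = ΣQ_DR·Δt = 2.948 × 10^6 ft³.
Runoff depth d = V / A = 0.5378 in.
C = d / P = 0.5378 / 1.07 = 0.50.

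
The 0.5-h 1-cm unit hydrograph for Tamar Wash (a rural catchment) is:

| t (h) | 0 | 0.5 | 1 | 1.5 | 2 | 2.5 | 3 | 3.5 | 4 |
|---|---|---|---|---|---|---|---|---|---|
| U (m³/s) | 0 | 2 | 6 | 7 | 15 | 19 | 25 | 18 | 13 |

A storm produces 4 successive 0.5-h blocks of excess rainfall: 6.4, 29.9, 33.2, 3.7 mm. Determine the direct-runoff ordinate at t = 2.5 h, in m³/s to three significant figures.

Q ≈ 82.5 m³/s

By discrete convolution, Q_j = Σ (P_i / 10 mm) · U_{j−i}.
At t = 2.5 h (j=5): Q = (6.4/10)·19 + (29.9/10)·15 + (33.2/10)·7 + (3.7/10)·6 = 82.5 m³/s.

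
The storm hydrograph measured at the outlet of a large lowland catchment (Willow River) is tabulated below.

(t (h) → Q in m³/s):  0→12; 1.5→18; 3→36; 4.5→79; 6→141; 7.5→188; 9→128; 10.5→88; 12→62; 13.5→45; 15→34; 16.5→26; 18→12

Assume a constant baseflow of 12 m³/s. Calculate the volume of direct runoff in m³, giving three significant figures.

V ≈ 3.85 × 10^6 m³

Direct-runoff ordinates (Q − Q_b): 0.0, 6.0, 24.0, 67.0, 129.0, 176.0, 116.0, 76.0, 50.0, 33.0, 22.0, 14.0, 0.0 m³/s.
ΣQ_DR = 713.0 m³/s.
With Δt = 1.5 h = 5400 s, V = ΣQ_DR · Δt = 713.0 × 5400 = 3.85 × 10^6 m³.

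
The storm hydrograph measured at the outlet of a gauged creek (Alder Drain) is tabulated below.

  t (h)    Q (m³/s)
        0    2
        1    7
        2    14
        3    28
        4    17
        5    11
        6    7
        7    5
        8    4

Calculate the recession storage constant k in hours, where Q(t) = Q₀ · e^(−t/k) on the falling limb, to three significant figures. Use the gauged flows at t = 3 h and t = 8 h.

k ≈ 2.57 h

On the falling limb, Q drops from 28 to 4 m³/s between t = 3 h and t = 8 h (Δt = 5 h).
k = −Δt / ln(Q₂/Q₁) = −5 / ln(4/28) = 2.57 h.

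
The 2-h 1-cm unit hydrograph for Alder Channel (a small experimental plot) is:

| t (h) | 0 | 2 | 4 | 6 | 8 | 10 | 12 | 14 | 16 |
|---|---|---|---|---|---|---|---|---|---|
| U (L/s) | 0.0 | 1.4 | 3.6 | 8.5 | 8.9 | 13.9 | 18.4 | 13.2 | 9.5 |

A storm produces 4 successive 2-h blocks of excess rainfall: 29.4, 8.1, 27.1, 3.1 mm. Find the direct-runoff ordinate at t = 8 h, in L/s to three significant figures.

By discrete convolution, Q_j = Σ (P_i / 10 mm) · U_{j−i}.
At t = 8 h (j=4): Q = (29.4/10)·8.9 + (8.1/10)·8.5 + (27.1/10)·3.6 + (3.1/10)·1.4 = 43.2 L/s.

Q ≈ 43.2 L/s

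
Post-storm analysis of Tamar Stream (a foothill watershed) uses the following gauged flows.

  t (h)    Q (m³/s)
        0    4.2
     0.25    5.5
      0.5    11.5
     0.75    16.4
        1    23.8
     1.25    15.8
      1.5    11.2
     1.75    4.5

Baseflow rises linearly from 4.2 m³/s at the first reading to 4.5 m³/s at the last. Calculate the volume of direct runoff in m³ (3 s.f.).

Direct-runoff ordinates (Q − Q_b): 0.00, 1.26, 7.21, 12.07, 19.43, 11.39, 6.74, 0.00 m³/s.
ΣQ_DR = 58.10 m³/s.
With Δt = 0.25 h = 900 s, V = ΣQ_DR · Δt = 58.10 × 900 = 52300 m³.

V ≈ 52300 m³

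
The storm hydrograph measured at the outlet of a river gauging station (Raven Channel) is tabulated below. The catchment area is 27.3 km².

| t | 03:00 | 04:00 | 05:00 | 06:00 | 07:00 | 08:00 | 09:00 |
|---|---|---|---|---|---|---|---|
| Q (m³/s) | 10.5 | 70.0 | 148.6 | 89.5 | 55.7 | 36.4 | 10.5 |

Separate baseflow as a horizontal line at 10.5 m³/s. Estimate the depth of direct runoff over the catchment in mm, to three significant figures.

d ≈ 45.9 mm

Direct runoff: 0.0, 59.5, 138.1, 79.0, 45.2, 25.9, 0.0 m³/s; ΣQ_DR = 347.7 m³/s.
V = ΣQ_DR · Δt = 347.7 × 3600 s = 1.252 × 10^6 m³.
Over A = 27.3 km², depth = V / A = 45.9 mm.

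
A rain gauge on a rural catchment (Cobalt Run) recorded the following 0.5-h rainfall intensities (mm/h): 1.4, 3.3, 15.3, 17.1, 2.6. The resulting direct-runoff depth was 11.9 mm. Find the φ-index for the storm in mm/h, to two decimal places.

Only the 2 blocks with intensity above φ contribute runoff: 15.3, 17.1 mm/h.
Σ(I−φ)·Δt = d  ⇒  (15.3+17.1 − 2φ)·0.5 = 11.9
φ = (32.40 − 11.9/0.5) / 2 = 4.30 mm/h.

φ ≈ 4.30 mm/h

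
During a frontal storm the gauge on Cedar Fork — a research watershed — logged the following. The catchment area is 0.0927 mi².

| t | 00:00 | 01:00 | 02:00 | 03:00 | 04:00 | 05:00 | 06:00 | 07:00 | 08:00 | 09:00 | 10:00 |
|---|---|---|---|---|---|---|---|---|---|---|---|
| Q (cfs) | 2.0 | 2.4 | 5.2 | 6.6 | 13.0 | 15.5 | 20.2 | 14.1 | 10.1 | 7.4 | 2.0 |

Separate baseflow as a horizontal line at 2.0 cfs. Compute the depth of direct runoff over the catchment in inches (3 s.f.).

d ≈ 1.28 in

Direct runoff: 0.0, 0.4, 3.2, 4.6, 11.0, 13.5, 18.2, 12.1, 8.1, 5.4, 0.0 cfs; ΣQ_DR = 76.50 cfs.
V = ΣQ_DR · Δt = 76.50 × 3600 s = 2.754 × 10^5 ft³.
Over A = 0.0927 mi², depth = V / A = 1.28 in.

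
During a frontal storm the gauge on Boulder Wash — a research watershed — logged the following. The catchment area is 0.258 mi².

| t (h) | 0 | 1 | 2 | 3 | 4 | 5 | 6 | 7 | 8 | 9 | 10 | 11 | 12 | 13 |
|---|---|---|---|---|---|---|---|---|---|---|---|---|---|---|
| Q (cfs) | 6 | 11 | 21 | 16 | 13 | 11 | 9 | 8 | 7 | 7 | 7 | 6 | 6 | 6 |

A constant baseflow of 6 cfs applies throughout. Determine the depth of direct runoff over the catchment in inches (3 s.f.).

Direct runoff: 0.0, 5.0, 15.0, 10.0, 7.0, 5.0, 3.0, 2.0, 1.0, 1.0, 1.0, 0.0, 0.0, 0.0 cfs; ΣQ_DR = 50.00 cfs.
V = ΣQ_DR · Δt = 50.00 × 3600 s = 1.800 × 10^5 ft³.
Over A = 0.258 mi², depth = V / A = 0.300 in.

d ≈ 0.300 in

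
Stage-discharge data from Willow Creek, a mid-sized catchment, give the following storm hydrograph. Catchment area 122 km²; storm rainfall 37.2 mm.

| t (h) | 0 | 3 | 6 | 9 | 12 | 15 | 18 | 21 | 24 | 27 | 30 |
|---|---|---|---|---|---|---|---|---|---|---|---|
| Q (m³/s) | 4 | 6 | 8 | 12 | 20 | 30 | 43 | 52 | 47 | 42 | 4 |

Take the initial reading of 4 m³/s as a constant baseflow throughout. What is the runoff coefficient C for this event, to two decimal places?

ΣQ_DR = 224.0 m³/s; V = ΣQ_DR·Δt = 2.419 × 10^6 m³.
Runoff depth d = V / A = 19.83 mm.
C = d / P = 19.83 / 37.2 = 0.53.

C ≈ 0.53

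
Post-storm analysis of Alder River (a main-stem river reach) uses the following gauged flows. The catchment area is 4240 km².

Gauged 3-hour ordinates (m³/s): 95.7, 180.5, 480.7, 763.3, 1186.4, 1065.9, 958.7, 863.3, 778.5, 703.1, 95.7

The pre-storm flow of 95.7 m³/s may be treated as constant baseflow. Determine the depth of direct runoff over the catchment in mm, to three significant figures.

Direct runoff: 0.0, 84.8, 385.0, 667.6, 1090.7, 970.2, 863.0, 767.6, 682.8, 607.4, 0.0 m³/s; ΣQ_DR = 6119 m³/s.
V = ΣQ_DR · Δt = 6119 × 10800 s = 6.609 × 10^7 m³.
Over A = 4240 km², depth = V / A = 15.6 mm.

d ≈ 15.6 mm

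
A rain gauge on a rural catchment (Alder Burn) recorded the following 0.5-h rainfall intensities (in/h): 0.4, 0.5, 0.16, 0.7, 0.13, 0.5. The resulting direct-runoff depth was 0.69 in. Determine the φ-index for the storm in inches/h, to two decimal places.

φ ≈ 0.18 in/h

Only the 4 blocks with intensity above φ contribute runoff: 0.4, 0.5, 0.7, 0.5 in/h.
Σ(I−φ)·Δt = d  ⇒  (0.4+0.5+0.7+0.5 − 4φ)·0.5 = 0.69
φ = (2.100 − 0.69/0.5) / 4 = 0.18 in/h.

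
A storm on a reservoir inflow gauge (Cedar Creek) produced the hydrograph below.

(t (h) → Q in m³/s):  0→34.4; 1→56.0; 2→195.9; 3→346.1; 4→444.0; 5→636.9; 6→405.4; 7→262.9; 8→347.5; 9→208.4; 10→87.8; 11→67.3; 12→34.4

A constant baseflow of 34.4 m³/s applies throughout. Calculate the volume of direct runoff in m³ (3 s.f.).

V ≈ 9.65 × 10^6 m³

Direct-runoff ordinates (Q − Q_b): 0.0, 21.6, 161.5, 311.7, 409.6, 602.5, 371.0, 228.5, 313.1, 174.0, 53.4, 32.9, 0.0 m³/s.
ΣQ_DR = 2680 m³/s.
With Δt = 1 h = 3600 s, V = ΣQ_DR · Δt = 2680 × 3600 = 9.65 × 10^6 m³.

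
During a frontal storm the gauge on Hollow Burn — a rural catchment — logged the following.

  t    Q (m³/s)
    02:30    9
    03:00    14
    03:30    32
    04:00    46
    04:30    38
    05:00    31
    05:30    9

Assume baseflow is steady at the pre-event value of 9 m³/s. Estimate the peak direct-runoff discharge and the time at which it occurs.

Q_p = 37.0 m³/s at t = 04:00

Subtracting baseflow gives direct-runoff ordinates: 0.0, 5.0, 23.0, 37.0, 29.0, 22.0, 0.0 m³/s.
The maximum is 37.0 m³/s, occurring at the reading for t = 04:00.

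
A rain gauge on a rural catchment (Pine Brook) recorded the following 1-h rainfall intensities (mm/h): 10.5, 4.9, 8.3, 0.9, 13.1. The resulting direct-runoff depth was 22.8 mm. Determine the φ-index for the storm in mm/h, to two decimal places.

φ ≈ 3.50 mm/h

Only the 4 blocks with intensity above φ contribute runoff: 10.5, 4.9, 8.3, 13.1 mm/h.
Σ(I−φ)·Δt = d  ⇒  (10.5+4.9+8.3+13.1 − 4φ)·1 = 22.8
φ = (36.80 − 22.8/1) / 4 = 3.50 mm/h.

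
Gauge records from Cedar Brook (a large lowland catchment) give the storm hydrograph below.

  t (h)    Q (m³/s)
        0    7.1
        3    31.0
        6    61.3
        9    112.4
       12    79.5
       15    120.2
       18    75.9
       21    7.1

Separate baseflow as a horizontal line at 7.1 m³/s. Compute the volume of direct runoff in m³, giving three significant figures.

Direct-runoff ordinates (Q − Q_b): 0.0, 23.9, 54.2, 105.3, 72.4, 113.1, 68.8, 0.0 m³/s.
ΣQ_DR = 437.7 m³/s.
With Δt = 3 h = 10800 s, V = ΣQ_DR · Δt = 437.7 × 10800 = 4.73 × 10^6 m³.

V ≈ 4.73 × 10^6 m³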